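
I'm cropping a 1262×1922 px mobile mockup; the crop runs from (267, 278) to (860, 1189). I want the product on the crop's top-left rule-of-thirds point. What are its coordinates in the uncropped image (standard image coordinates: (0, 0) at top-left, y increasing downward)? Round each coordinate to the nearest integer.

(465, 582)

Crop width = 860 − 267 = 593 px; one third is 197.67 px.
Crop height = 1189 − 278 = 911 px; one third is 303.67 px.
The top-left point is one-third across and one-third down within the crop:
x = 267 + 1 × 197.67 ≈ 465; y = 278 + 1 × 303.67 ≈ 582.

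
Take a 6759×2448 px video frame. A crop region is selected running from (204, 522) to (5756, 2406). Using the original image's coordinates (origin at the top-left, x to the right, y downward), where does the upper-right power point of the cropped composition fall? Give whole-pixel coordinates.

Crop width = 5756 − 204 = 5552 px; one third is 1850.67 px.
Crop height = 2406 − 522 = 1884 px; one third is 628.00 px.
The upper-right point is two-thirds across and one-third down within the crop:
x = 204 + 2 × 1850.67 ≈ 3905; y = 522 + 1 × 628.00 ≈ 1150.

(3905, 1150)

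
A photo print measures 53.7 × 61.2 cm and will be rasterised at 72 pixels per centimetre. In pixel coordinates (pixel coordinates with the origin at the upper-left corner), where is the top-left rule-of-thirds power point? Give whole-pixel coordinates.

In pixels the canvas is 53.7 × 72 = 3866.4 wide and 61.2 × 72 = 4406.4 tall.
The top-left point is one-third across and one-third down:
x = 1 × 3866.4/3 ≈ 1289; y = 1 × 4406.4/3 ≈ 1469.

x = 1289 px, y = 1469 px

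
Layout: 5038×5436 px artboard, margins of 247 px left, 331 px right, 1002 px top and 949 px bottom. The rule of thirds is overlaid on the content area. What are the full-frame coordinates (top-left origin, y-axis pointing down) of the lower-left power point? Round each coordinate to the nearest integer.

Content width = 5038 − 247 − 331 = 4460 px; content height = 5436 − 1002 − 949 = 3485 px.
Lower-left is one-third across and two-thirds down within the content area.
x = 247 + 1 × 4460/3 = 247 + 1486.67 ≈ 1734
y = 1002 + 2 × 3485/3 = 1002 + 2323.33 ≈ 3325

(1734, 3325)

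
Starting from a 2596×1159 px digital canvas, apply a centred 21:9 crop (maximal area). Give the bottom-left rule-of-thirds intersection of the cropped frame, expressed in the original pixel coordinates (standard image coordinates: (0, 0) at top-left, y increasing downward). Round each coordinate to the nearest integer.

2596/1159 < 21/9, so the 21:9 crop keeps the full width 2596 and trims height to 2596 × 9/21 = 1112.57 px.
Top offset = (1159 − 1112.57)/2 = 23.21 px; left offset = 0.
Bottom-left is one-third across and two-thirds down within the crop:
x = 0.00 + 1 × 2596.00/3 ≈ 865; y = 23.21 + 2 × 1112.57/3 ≈ 765.

(865, 765)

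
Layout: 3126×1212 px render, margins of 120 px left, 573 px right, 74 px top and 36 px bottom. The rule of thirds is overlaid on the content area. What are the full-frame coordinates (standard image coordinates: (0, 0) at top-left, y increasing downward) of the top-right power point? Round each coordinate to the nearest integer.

(1742, 441)

Content width = 3126 − 120 − 573 = 2433 px; content height = 1212 − 74 − 36 = 1102 px.
Top-right is two-thirds across and one-third down within the content area.
x = 120 + 2 × 2433/3 = 120 + 1622.00 ≈ 1742
y = 74 + 1 × 1102/3 = 74 + 367.33 ≈ 441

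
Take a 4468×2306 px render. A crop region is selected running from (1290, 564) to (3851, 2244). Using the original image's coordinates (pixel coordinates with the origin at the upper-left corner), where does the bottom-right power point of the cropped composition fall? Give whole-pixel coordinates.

(2997, 1684)

Crop width = 3851 − 1290 = 2561 px; one third is 853.67 px.
Crop height = 2244 − 564 = 1680 px; one third is 560.00 px.
The bottom-right point is two-thirds across and two-thirds down within the crop:
x = 1290 + 2 × 853.67 ≈ 2997; y = 564 + 2 × 560.00 ≈ 1684.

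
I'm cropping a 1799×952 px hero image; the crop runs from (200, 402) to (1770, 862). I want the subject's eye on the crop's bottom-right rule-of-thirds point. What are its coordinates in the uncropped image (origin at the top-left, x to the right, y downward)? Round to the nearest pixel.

x = 1247 px, y = 709 px

Crop width = 1770 − 200 = 1570 px; one third is 523.33 px.
Crop height = 862 − 402 = 460 px; one third is 153.33 px.
The bottom-right point is two-thirds across and two-thirds down within the crop:
x = 200 + 2 × 523.33 ≈ 1247; y = 402 + 2 × 153.33 ≈ 709.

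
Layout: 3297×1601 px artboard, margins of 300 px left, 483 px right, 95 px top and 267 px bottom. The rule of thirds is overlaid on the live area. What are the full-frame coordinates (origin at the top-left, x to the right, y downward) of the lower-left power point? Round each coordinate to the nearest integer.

Content width = 3297 − 300 − 483 = 2514 px; content height = 1601 − 95 − 267 = 1239 px.
Lower-left is one-third across and two-thirds down within the live area.
x = 300 + 1 × 2514/3 = 300 + 838.00 ≈ 1138
y = 95 + 2 × 1239/3 = 95 + 826.00 ≈ 921

(1138, 921)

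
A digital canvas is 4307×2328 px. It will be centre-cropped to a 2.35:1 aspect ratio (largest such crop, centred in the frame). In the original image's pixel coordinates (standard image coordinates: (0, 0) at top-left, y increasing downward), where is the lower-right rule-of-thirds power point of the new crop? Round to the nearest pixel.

4307/2328 < 2.35/1, so the 2.35:1 crop keeps the full width 4307 and trims height to 4307 × 1/2.35 = 1832.77 px.
Top offset = (2328 − 1832.77)/2 = 247.62 px; left offset = 0.
Lower-right is two-thirds across and two-thirds down within the crop:
x = 0.00 + 2 × 4307.00/3 ≈ 2871; y = 247.62 + 2 × 1832.77/3 ≈ 1469.

x = 2871 px, y = 1469 px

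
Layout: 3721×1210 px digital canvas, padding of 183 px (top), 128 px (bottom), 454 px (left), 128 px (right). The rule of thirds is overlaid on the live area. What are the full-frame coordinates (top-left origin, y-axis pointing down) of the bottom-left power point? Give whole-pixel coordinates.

x = 1500 px, y = 782 px

Content width = 3721 − 454 − 128 = 3139 px; content height = 1210 − 183 − 128 = 899 px.
Bottom-left is one-third across and two-thirds down within the live area.
x = 454 + 1 × 3139/3 = 454 + 1046.33 ≈ 1500
y = 183 + 2 × 899/3 = 183 + 599.33 ≈ 782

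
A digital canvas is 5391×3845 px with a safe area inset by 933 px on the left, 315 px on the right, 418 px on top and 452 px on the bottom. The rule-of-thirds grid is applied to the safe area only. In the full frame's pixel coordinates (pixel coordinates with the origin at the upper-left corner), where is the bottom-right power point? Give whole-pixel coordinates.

Content width = 5391 − 933 − 315 = 4143 px; content height = 3845 − 418 − 452 = 2975 px.
Bottom-right is two-thirds across and two-thirds down within the safe area.
x = 933 + 2 × 4143/3 = 933 + 2762.00 ≈ 3695
y = 418 + 2 × 2975/3 = 418 + 1983.33 ≈ 2401

(3695, 2401)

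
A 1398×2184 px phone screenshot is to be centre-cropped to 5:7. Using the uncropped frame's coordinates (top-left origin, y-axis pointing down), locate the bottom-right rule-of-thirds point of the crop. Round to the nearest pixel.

(932, 1418)

1398/2184 < 5/7, so the 5:7 crop keeps the full width 1398 and trims height to 1398 × 7/5 = 1957.20 px.
Top offset = (2184 − 1957.20)/2 = 113.40 px; left offset = 0.
Bottom-right is two-thirds across and two-thirds down within the crop:
x = 0.00 + 2 × 1398.00/3 ≈ 932; y = 113.40 + 2 × 1957.20/3 ≈ 1418.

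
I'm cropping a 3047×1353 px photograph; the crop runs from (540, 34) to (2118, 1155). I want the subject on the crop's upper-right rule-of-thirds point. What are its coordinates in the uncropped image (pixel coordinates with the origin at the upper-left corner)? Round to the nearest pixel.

(1592, 408)

Crop width = 2118 − 540 = 1578 px; one third is 526.00 px.
Crop height = 1155 − 34 = 1121 px; one third is 373.67 px.
The upper-right point is two-thirds across and one-third down within the crop:
x = 540 + 2 × 526.00 ≈ 1592; y = 34 + 1 × 373.67 ≈ 408.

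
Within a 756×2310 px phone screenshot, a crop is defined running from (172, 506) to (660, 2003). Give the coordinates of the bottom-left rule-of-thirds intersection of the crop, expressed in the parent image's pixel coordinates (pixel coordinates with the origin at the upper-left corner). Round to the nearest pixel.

Crop width = 660 − 172 = 488 px; one third is 162.67 px.
Crop height = 2003 − 506 = 1497 px; one third is 499.00 px.
The bottom-left point is one-third across and two-thirds down within the crop:
x = 172 + 1 × 162.67 ≈ 335; y = 506 + 2 × 499.00 ≈ 1504.

x = 335 px, y = 1504 px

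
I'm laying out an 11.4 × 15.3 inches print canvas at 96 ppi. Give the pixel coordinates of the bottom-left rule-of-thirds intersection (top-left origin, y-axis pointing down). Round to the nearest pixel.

x = 365 px, y = 979 px

In pixels the canvas is 11.4 × 96 = 1094.4 wide and 15.3 × 96 = 1468.8 tall.
The bottom-left point is one-third across and two-thirds down:
x = 1 × 1094.4/3 ≈ 365; y = 2 × 1468.8/3 ≈ 979.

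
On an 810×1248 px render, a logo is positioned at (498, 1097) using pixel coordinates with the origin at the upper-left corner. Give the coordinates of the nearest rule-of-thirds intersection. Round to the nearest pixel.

Third lines: x ∈ {270, 540}, y ∈ {416, 832}.
498 is closer to x = 540; 1097 is closer to y = 832.
So the nearest intersection is the lower-right power point.

(540, 832)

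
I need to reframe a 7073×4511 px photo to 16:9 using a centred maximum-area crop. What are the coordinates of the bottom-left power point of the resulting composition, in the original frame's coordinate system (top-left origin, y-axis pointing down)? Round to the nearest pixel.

7073/4511 < 16/9, so the 16:9 crop keeps the full width 7073 and trims height to 7073 × 9/16 = 3978.56 px.
Top offset = (4511 − 3978.56)/2 = 266.22 px; left offset = 0.
Bottom-left is one-third across and two-thirds down within the crop:
x = 0.00 + 1 × 7073.00/3 ≈ 2358; y = 266.22 + 2 × 3978.56/3 ≈ 2919.

(2358, 2919)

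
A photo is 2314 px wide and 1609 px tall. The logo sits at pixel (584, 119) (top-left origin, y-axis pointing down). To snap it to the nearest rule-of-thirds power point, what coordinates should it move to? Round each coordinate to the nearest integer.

Third lines: x ∈ {771, 1543}, y ∈ {536, 1073}.
584 is closer to x = 771; 119 is closer to y = 536.
So the nearest intersection is the upper-left power point.

(771, 536)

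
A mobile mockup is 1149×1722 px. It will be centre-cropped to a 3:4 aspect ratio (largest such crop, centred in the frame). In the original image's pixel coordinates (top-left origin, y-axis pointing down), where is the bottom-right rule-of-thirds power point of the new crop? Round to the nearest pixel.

(766, 1116)

1149/1722 < 3/4, so the 3:4 crop keeps the full width 1149 and trims height to 1149 × 4/3 = 1532.00 px.
Top offset = (1722 − 1532.00)/2 = 95.00 px; left offset = 0.
Bottom-right is two-thirds across and two-thirds down within the crop:
x = 0.00 + 2 × 1149.00/3 ≈ 766; y = 95.00 + 2 × 1532.00/3 ≈ 1116.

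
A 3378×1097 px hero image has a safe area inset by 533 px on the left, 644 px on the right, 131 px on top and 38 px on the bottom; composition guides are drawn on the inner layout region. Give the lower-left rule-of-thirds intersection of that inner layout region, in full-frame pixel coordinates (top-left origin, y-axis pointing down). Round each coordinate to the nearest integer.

(1267, 750)

Content width = 3378 − 533 − 644 = 2201 px; content height = 1097 − 131 − 38 = 928 px.
Lower-left is one-third across and two-thirds down within the inner layout region.
x = 533 + 1 × 2201/3 = 533 + 733.67 ≈ 1267
y = 131 + 2 × 928/3 = 131 + 618.67 ≈ 750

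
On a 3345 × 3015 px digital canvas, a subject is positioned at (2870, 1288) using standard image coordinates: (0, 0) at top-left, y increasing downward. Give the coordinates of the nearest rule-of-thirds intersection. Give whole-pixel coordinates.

(2230, 1005)

Third lines: x ∈ {1115, 2230}, y ∈ {1005, 2010}.
2870 is closer to x = 2230; 1288 is closer to y = 1005.
So the nearest intersection is the upper-right power point.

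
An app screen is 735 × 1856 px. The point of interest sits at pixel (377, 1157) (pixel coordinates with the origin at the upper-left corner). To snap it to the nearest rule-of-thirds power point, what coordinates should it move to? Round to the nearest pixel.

(490, 1237)

Third lines: x ∈ {245, 490}, y ∈ {619, 1237}.
377 is closer to x = 490; 1157 is closer to y = 1237.
So the nearest intersection is the lower-right power point.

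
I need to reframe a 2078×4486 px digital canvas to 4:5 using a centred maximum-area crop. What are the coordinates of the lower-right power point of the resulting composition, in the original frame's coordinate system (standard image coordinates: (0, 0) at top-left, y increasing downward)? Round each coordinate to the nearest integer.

x = 1385 px, y = 2676 px

2078/4486 < 4/5, so the 4:5 crop keeps the full width 2078 and trims height to 2078 × 5/4 = 2597.50 px.
Top offset = (4486 − 2597.50)/2 = 944.25 px; left offset = 0.
Lower-right is two-thirds across and two-thirds down within the crop:
x = 0.00 + 2 × 2078.00/3 ≈ 1385; y = 944.25 + 2 × 2597.50/3 ≈ 2676.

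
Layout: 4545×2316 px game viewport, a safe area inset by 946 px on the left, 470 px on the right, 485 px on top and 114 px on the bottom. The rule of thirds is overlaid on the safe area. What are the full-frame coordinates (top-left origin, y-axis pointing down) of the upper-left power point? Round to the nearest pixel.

Content width = 4545 − 946 − 470 = 3129 px; content height = 2316 − 485 − 114 = 1717 px.
Upper-left is one-third across and one-third down within the safe area.
x = 946 + 1 × 3129/3 = 946 + 1043.00 ≈ 1989
y = 485 + 1 × 1717/3 = 485 + 572.33 ≈ 1057

(1989, 1057)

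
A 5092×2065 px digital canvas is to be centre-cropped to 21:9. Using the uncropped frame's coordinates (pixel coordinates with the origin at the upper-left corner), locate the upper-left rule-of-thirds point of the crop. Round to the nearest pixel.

x = 1743 px, y = 688 px

5092/2065 > 21/9, so the 21:9 crop keeps the full height 2065 and trims width to 2065 × 21/9 = 4818.33 px.
Left offset = (5092 − 4818.33)/2 = 136.83 px; top offset = 0.
Upper-left is one-third across and one-third down within the crop:
x = 136.83 + 1 × 4818.33/3 ≈ 1743; y = 0.00 + 1 × 2065.00/3 ≈ 688.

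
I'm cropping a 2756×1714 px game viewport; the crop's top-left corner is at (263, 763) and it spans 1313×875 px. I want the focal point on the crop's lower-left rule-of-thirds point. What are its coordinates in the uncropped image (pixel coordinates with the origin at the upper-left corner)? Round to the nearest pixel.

x = 701 px, y = 1346 px

One third of the crop width 1313 is 437.67 px.
One third of the crop height 875 is 291.67 px.
The lower-left point is one-third across and two-thirds down within the crop:
x = 263 + 1 × 437.67 ≈ 701; y = 763 + 2 × 291.67 ≈ 1346.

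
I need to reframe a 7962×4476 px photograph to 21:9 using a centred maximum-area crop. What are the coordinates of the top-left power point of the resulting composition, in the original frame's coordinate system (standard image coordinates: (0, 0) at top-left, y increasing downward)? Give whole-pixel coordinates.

7962/4476 < 21/9, so the 21:9 crop keeps the full width 7962 and trims height to 7962 × 9/21 = 3412.29 px.
Top offset = (4476 − 3412.29)/2 = 531.86 px; left offset = 0.
Top-left is one-third across and one-third down within the crop:
x = 0.00 + 1 × 7962.00/3 ≈ 2654; y = 531.86 + 1 × 3412.29/3 ≈ 1669.

x = 2654 px, y = 1669 px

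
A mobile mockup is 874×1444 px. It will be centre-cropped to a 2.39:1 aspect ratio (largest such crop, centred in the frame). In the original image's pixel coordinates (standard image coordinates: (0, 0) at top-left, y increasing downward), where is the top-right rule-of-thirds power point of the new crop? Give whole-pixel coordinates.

(583, 661)

874/1444 < 2.39/1, so the 2.39:1 crop keeps the full width 874 and trims height to 874 × 1/2.39 = 365.69 px.
Top offset = (1444 − 365.69)/2 = 539.15 px; left offset = 0.
Top-right is two-thirds across and one-third down within the crop:
x = 0.00 + 2 × 874.00/3 ≈ 583; y = 539.15 + 1 × 365.69/3 ≈ 661.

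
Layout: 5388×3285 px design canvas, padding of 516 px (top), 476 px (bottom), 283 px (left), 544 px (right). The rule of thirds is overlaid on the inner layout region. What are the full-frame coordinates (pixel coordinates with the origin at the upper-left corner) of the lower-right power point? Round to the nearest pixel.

Content width = 5388 − 283 − 544 = 4561 px; content height = 3285 − 516 − 476 = 2293 px.
Lower-right is two-thirds across and two-thirds down within the inner layout region.
x = 283 + 2 × 4561/3 = 283 + 3040.67 ≈ 3324
y = 516 + 2 × 2293/3 = 516 + 1528.67 ≈ 2045

x = 3324 px, y = 2045 px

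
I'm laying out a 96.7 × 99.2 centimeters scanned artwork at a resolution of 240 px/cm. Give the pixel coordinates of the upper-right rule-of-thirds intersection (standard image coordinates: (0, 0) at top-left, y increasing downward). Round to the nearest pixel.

In pixels the canvas is 96.7 × 240 = 23208 wide and 99.2 × 240 = 23808 tall.
The upper-right point is two-thirds across and one-third down:
x = 2 × 23208/3 ≈ 15472; y = 1 × 23808/3 ≈ 7936.

(15472, 7936)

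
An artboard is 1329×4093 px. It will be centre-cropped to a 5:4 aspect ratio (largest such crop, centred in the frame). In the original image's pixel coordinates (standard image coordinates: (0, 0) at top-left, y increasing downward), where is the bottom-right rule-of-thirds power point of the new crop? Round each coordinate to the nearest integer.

1329/4093 < 5/4, so the 5:4 crop keeps the full width 1329 and trims height to 1329 × 4/5 = 1063.20 px.
Top offset = (4093 − 1063.20)/2 = 1514.90 px; left offset = 0.
Bottom-right is two-thirds across and two-thirds down within the crop:
x = 0.00 + 2 × 1329.00/3 ≈ 886; y = 1514.90 + 2 × 1063.20/3 ≈ 2224.

x = 886 px, y = 2224 px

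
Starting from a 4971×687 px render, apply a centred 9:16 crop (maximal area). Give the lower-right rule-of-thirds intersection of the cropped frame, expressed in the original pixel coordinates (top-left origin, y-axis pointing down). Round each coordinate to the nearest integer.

x = 2550 px, y = 458 px

4971/687 > 9/16, so the 9:16 crop keeps the full height 687 and trims width to 687 × 9/16 = 386.44 px.
Left offset = (4971 − 386.44)/2 = 2292.28 px; top offset = 0.
Lower-right is two-thirds across and two-thirds down within the crop:
x = 2292.28 + 2 × 386.44/3 ≈ 2550; y = 0.00 + 2 × 687.00/3 ≈ 458.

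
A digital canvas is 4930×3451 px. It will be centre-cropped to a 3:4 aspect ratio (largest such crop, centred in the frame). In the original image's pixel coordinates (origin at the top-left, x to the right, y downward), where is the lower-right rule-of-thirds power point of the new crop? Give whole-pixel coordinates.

4930/3451 > 3/4, so the 3:4 crop keeps the full height 3451 and trims width to 3451 × 3/4 = 2588.25 px.
Left offset = (4930 − 2588.25)/2 = 1170.88 px; top offset = 0.
Lower-right is two-thirds across and two-thirds down within the crop:
x = 1170.88 + 2 × 2588.25/3 ≈ 2896; y = 0.00 + 2 × 3451.00/3 ≈ 2301.

x = 2896 px, y = 2301 px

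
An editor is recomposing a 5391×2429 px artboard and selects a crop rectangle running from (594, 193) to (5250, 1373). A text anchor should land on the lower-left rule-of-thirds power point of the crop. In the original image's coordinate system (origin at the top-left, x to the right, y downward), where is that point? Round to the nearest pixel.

Crop width = 5250 − 594 = 4656 px; one third is 1552.00 px.
Crop height = 1373 − 193 = 1180 px; one third is 393.33 px.
The lower-left point is one-third across and two-thirds down within the crop:
x = 594 + 1 × 1552.00 ≈ 2146; y = 193 + 2 × 393.33 ≈ 980.

x = 2146 px, y = 980 px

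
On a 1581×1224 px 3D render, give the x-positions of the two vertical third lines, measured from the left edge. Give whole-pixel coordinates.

527 px and 1054 px

1581 / 3 = 527, so the vertical lines sit at one and two thirds of 1581.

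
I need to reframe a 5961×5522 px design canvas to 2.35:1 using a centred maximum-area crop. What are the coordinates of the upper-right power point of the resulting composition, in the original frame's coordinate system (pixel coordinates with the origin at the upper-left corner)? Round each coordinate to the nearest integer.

5961/5522 < 2.35/1, so the 2.35:1 crop keeps the full width 5961 and trims height to 5961 × 1/2.35 = 2536.60 px.
Top offset = (5522 − 2536.60)/2 = 1492.70 px; left offset = 0.
Upper-right is two-thirds across and one-third down within the crop:
x = 0.00 + 2 × 5961.00/3 ≈ 3974; y = 1492.70 + 1 × 2536.60/3 ≈ 2338.

(3974, 2338)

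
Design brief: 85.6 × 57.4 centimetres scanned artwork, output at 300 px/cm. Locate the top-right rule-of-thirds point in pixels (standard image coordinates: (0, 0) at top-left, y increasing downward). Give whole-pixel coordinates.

x = 17120 px, y = 5740 px

In pixels the canvas is 85.6 × 300 = 25680 wide and 57.4 × 300 = 17220 tall.
The top-right point is two-thirds across and one-third down:
x = 2 × 25680/3 ≈ 17120; y = 1 × 17220/3 ≈ 5740.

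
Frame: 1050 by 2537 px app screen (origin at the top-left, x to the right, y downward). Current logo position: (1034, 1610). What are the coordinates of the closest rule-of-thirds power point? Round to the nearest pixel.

x = 700 px, y = 1691 px

Third lines: x ∈ {350, 700}, y ∈ {846, 1691}.
1034 is closer to x = 700; 1610 is closer to y = 1691.
So the nearest intersection is the lower-right power point.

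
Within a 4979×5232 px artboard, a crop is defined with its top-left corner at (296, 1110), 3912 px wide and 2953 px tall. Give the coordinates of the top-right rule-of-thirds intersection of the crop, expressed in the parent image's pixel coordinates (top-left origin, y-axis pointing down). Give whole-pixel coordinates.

One third of the crop width 3912 is 1304.00 px.
One third of the crop height 2953 is 984.33 px.
The top-right point is two-thirds across and one-third down within the crop:
x = 296 + 2 × 1304.00 ≈ 2904; y = 1110 + 1 × 984.33 ≈ 2094.

(2904, 2094)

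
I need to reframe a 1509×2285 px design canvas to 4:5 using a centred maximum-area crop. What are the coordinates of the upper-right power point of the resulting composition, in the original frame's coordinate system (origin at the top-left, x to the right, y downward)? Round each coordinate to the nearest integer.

x = 1006 px, y = 828 px

1509/2285 < 4/5, so the 4:5 crop keeps the full width 1509 and trims height to 1509 × 5/4 = 1886.25 px.
Top offset = (2285 − 1886.25)/2 = 199.38 px; left offset = 0.
Upper-right is two-thirds across and one-third down within the crop:
x = 0.00 + 2 × 1509.00/3 ≈ 1006; y = 199.38 + 1 × 1886.25/3 ≈ 828.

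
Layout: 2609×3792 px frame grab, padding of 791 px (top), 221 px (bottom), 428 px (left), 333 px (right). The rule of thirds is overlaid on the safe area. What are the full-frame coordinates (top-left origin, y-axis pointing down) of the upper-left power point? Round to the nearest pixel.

Content width = 2609 − 428 − 333 = 1848 px; content height = 3792 − 791 − 221 = 2780 px.
Upper-left is one-third across and one-third down within the safe area.
x = 428 + 1 × 1848/3 = 428 + 616.00 ≈ 1044
y = 791 + 1 × 2780/3 = 791 + 926.67 ≈ 1718

(1044, 1718)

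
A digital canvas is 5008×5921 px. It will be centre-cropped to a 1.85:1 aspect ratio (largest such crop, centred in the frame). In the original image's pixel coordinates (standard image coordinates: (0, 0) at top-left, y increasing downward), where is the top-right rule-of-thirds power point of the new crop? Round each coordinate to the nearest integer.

x = 3339 px, y = 2509 px

5008/5921 < 1.85/1, so the 1.85:1 crop keeps the full width 5008 and trims height to 5008 × 1/1.85 = 2707.03 px.
Top offset = (5921 − 2707.03)/2 = 1606.99 px; left offset = 0.
Top-right is two-thirds across and one-third down within the crop:
x = 0.00 + 2 × 5008.00/3 ≈ 3339; y = 1606.99 + 1 × 2707.03/3 ≈ 2509.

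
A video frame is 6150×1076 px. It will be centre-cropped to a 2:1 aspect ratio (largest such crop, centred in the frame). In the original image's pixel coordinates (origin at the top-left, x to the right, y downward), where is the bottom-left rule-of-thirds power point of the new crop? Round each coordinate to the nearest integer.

6150/1076 > 2/1, so the 2:1 crop keeps the full height 1076 and trims width to 1076 × 2/1 = 2152.00 px.
Left offset = (6150 − 2152.00)/2 = 1999.00 px; top offset = 0.
Bottom-left is one-third across and two-thirds down within the crop:
x = 1999.00 + 1 × 2152.00/3 ≈ 2716; y = 0.00 + 2 × 1076.00/3 ≈ 717.

x = 2716 px, y = 717 px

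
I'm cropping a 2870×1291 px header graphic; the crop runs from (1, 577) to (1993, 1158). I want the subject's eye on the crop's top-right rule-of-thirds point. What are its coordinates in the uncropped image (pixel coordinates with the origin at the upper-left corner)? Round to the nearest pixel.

Crop width = 1993 − 1 = 1992 px; one third is 664.00 px.
Crop height = 1158 − 577 = 581 px; one third is 193.67 px.
The top-right point is two-thirds across and one-third down within the crop:
x = 1 + 2 × 664.00 ≈ 1329; y = 577 + 1 × 193.67 ≈ 771.

(1329, 771)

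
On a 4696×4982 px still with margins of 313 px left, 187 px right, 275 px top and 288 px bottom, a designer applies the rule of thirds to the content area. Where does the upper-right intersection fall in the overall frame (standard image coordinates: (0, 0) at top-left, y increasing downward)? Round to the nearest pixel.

Content width = 4696 − 313 − 187 = 4196 px; content height = 4982 − 275 − 288 = 4419 px.
Upper-right is two-thirds across and one-third down within the content area.
x = 313 + 2 × 4196/3 = 313 + 2797.33 ≈ 3110
y = 275 + 1 × 4419/3 = 275 + 1473.00 ≈ 1748

(3110, 1748)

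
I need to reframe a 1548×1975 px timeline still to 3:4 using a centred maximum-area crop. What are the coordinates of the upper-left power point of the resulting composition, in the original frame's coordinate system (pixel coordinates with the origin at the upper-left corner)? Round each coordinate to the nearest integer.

(527, 658)

1548/1975 > 3/4, so the 3:4 crop keeps the full height 1975 and trims width to 1975 × 3/4 = 1481.25 px.
Left offset = (1548 − 1481.25)/2 = 33.38 px; top offset = 0.
Upper-left is one-third across and one-third down within the crop:
x = 33.38 + 1 × 1481.25/3 ≈ 527; y = 0.00 + 1 × 1975.00/3 ≈ 658.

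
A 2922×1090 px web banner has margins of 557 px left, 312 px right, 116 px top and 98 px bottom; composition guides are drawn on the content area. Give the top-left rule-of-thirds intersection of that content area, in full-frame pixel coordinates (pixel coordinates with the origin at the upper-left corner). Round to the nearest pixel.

Content width = 2922 − 557 − 312 = 2053 px; content height = 1090 − 116 − 98 = 876 px.
Top-left is one-third across and one-third down within the content area.
x = 557 + 1 × 2053/3 = 557 + 684.33 ≈ 1241
y = 116 + 1 × 876/3 = 116 + 292.00 ≈ 408

(1241, 408)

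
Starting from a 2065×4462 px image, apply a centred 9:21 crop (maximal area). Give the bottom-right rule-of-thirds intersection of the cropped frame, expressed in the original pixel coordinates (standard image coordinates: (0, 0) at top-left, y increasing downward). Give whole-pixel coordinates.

x = 1351 px, y = 2975 px

2065/4462 > 9/21, so the 9:21 crop keeps the full height 4462 and trims width to 4462 × 9/21 = 1912.29 px.
Left offset = (2065 − 1912.29)/2 = 76.36 px; top offset = 0.
Bottom-right is two-thirds across and two-thirds down within the crop:
x = 76.36 + 2 × 1912.29/3 ≈ 1351; y = 0.00 + 2 × 4462.00/3 ≈ 2975.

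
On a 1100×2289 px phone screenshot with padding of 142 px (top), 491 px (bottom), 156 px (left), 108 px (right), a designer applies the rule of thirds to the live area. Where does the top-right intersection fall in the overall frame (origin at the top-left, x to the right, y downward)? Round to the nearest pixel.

x = 713 px, y = 694 px

Content width = 1100 − 156 − 108 = 836 px; content height = 2289 − 142 − 491 = 1656 px.
Top-right is two-thirds across and one-third down within the live area.
x = 156 + 2 × 836/3 = 156 + 557.33 ≈ 713
y = 142 + 1 × 1656/3 = 142 + 552.00 ≈ 694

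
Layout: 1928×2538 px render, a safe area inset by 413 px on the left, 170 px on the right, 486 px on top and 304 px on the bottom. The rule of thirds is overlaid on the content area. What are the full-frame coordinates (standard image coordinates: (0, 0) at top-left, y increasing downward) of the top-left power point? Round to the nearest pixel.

x = 861 px, y = 1069 px

Content width = 1928 − 413 − 170 = 1345 px; content height = 2538 − 486 − 304 = 1748 px.
Top-left is one-third across and one-third down within the content area.
x = 413 + 1 × 1345/3 = 413 + 448.33 ≈ 861
y = 486 + 1 × 1748/3 = 486 + 582.67 ≈ 1069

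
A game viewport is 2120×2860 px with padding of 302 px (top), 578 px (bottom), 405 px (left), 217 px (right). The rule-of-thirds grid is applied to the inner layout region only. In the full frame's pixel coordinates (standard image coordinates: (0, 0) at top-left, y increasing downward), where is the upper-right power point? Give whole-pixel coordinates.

(1404, 962)

Content width = 2120 − 405 − 217 = 1498 px; content height = 2860 − 302 − 578 = 1980 px.
Upper-right is two-thirds across and one-third down within the inner layout region.
x = 405 + 2 × 1498/3 = 405 + 998.67 ≈ 1404
y = 302 + 1 × 1980/3 = 302 + 660.00 ≈ 962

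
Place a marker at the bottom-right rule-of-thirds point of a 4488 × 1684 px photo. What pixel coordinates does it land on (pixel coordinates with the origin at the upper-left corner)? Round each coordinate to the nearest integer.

x = 2992 px, y = 1123 px

The bottom-right point sits two-thirds of the way across and two-thirds of the way down.
x = 2 × 4488/3 ≈ 2992; y = 2 × 1684/3 ≈ 1123.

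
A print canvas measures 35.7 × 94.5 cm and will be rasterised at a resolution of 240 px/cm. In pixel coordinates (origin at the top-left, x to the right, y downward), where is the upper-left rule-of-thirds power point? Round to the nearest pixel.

In pixels the canvas is 35.7 × 240 = 8568 wide and 94.5 × 240 = 22680 tall.
The upper-left point is one-third across and one-third down:
x = 1 × 8568/3 ≈ 2856; y = 1 × 22680/3 ≈ 7560.

(2856, 7560)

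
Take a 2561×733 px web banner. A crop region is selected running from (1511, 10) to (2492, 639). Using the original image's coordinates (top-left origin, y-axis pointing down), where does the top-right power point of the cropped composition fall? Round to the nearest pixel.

x = 2165 px, y = 220 px

Crop width = 2492 − 1511 = 981 px; one third is 327.00 px.
Crop height = 639 − 10 = 629 px; one third is 209.67 px.
The top-right point is two-thirds across and one-third down within the crop:
x = 1511 + 2 × 327.00 ≈ 2165; y = 10 + 1 × 209.67 ≈ 220.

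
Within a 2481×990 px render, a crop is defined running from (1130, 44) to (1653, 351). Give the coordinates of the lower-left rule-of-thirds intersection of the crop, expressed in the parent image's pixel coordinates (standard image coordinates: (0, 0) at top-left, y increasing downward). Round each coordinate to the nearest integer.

x = 1304 px, y = 249 px

Crop width = 1653 − 1130 = 523 px; one third is 174.33 px.
Crop height = 351 − 44 = 307 px; one third is 102.33 px.
The lower-left point is one-third across and two-thirds down within the crop:
x = 1130 + 1 × 174.33 ≈ 1304; y = 44 + 2 × 102.33 ≈ 249.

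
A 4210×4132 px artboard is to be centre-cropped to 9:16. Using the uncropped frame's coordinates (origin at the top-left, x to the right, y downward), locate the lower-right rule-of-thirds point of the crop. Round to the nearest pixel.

(2492, 2755)

4210/4132 > 9/16, so the 9:16 crop keeps the full height 4132 and trims width to 4132 × 9/16 = 2324.25 px.
Left offset = (4210 − 2324.25)/2 = 942.88 px; top offset = 0.
Lower-right is two-thirds across and two-thirds down within the crop:
x = 942.88 + 2 × 2324.25/3 ≈ 2492; y = 0.00 + 2 × 4132.00/3 ≈ 2755.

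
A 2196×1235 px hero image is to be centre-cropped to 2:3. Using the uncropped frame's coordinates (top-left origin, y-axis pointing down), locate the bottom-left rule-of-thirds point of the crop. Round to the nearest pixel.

x = 961 px, y = 823 px

2196/1235 > 2/3, so the 2:3 crop keeps the full height 1235 and trims width to 1235 × 2/3 = 823.33 px.
Left offset = (2196 − 823.33)/2 = 686.33 px; top offset = 0.
Bottom-left is one-third across and two-thirds down within the crop:
x = 686.33 + 1 × 823.33/3 ≈ 961; y = 0.00 + 2 × 1235.00/3 ≈ 823.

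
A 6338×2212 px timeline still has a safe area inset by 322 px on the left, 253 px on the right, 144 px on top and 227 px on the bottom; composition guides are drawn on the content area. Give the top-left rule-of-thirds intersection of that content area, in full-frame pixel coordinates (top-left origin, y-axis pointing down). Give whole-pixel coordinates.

(2243, 758)

Content width = 6338 − 322 − 253 = 5763 px; content height = 2212 − 144 − 227 = 1841 px.
Top-left is one-third across and one-third down within the content area.
x = 322 + 1 × 5763/3 = 322 + 1921.00 ≈ 2243
y = 144 + 1 × 1841/3 = 144 + 613.67 ≈ 758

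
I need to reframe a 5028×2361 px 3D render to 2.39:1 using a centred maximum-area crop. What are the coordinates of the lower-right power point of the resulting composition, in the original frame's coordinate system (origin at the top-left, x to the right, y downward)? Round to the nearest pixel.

5028/2361 < 2.39/1, so the 2.39:1 crop keeps the full width 5028 and trims height to 5028 × 1/2.39 = 2103.77 px.
Top offset = (2361 − 2103.77)/2 = 128.62 px; left offset = 0.
Lower-right is two-thirds across and two-thirds down within the crop:
x = 0.00 + 2 × 5028.00/3 ≈ 3352; y = 128.62 + 2 × 2103.77/3 ≈ 1531.

(3352, 1531)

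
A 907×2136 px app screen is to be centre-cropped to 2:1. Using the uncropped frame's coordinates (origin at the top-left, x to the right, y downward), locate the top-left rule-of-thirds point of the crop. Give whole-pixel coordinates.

x = 302 px, y = 992 px

907/2136 < 2/1, so the 2:1 crop keeps the full width 907 and trims height to 907 × 1/2 = 453.50 px.
Top offset = (2136 − 453.50)/2 = 841.25 px; left offset = 0.
Top-left is one-third across and one-third down within the crop:
x = 0.00 + 1 × 907.00/3 ≈ 302; y = 841.25 + 1 × 453.50/3 ≈ 992.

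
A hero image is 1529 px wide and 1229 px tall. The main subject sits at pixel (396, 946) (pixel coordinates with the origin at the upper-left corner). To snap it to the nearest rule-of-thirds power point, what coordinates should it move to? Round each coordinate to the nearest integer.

(510, 819)

Third lines: x ∈ {510, 1019}, y ∈ {410, 819}.
396 is closer to x = 510; 946 is closer to y = 819.
So the nearest intersection is the lower-left power point.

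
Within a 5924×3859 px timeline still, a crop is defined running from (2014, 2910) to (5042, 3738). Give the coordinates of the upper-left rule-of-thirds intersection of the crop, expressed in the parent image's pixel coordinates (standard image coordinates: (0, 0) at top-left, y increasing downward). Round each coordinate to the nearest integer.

x = 3023 px, y = 3186 px

Crop width = 5042 − 2014 = 3028 px; one third is 1009.33 px.
Crop height = 3738 − 2910 = 828 px; one third is 276.00 px.
The upper-left point is one-third across and one-third down within the crop:
x = 2014 + 1 × 1009.33 ≈ 3023; y = 2910 + 1 × 276.00 ≈ 3186.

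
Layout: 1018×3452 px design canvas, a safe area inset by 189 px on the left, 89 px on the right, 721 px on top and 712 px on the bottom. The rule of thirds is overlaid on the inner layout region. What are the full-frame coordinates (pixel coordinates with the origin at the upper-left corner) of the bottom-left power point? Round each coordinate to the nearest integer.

Content width = 1018 − 189 − 89 = 740 px; content height = 3452 − 721 − 712 = 2019 px.
Bottom-left is one-third across and two-thirds down within the inner layout region.
x = 189 + 1 × 740/3 = 189 + 246.67 ≈ 436
y = 721 + 2 × 2019/3 = 721 + 1346.00 ≈ 2067

x = 436 px, y = 2067 px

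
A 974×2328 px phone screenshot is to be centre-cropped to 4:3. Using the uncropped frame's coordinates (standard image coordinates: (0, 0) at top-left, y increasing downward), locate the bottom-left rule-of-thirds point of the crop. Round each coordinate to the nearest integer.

974/2328 < 4/3, so the 4:3 crop keeps the full width 974 and trims height to 974 × 3/4 = 730.50 px.
Top offset = (2328 − 730.50)/2 = 798.75 px; left offset = 0.
Bottom-left is one-third across and two-thirds down within the crop:
x = 0.00 + 1 × 974.00/3 ≈ 325; y = 798.75 + 2 × 730.50/3 ≈ 1286.

(325, 1286)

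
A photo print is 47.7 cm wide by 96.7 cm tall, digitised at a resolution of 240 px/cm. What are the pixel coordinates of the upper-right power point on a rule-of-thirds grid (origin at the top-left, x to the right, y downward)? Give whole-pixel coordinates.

In pixels the canvas is 47.7 × 240 = 11448 wide and 96.7 × 240 = 23208 tall.
The upper-right point is two-thirds across and one-third down:
x = 2 × 11448/3 ≈ 7632; y = 1 × 23208/3 ≈ 7736.

x = 7632 px, y = 7736 px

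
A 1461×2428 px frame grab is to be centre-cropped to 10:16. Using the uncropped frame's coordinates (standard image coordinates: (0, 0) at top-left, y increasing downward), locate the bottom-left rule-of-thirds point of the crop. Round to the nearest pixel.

1461/2428 < 10/16, so the 10:16 crop keeps the full width 1461 and trims height to 1461 × 16/10 = 2337.60 px.
Top offset = (2428 − 2337.60)/2 = 45.20 px; left offset = 0.
Bottom-left is one-third across and two-thirds down within the crop:
x = 0.00 + 1 × 1461.00/3 ≈ 487; y = 45.20 + 2 × 2337.60/3 ≈ 1604.

(487, 1604)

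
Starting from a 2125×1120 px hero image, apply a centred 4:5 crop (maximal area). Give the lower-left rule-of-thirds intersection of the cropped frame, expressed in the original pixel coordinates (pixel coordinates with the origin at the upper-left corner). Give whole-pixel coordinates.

2125/1120 > 4/5, so the 4:5 crop keeps the full height 1120 and trims width to 1120 × 4/5 = 896.00 px.
Left offset = (2125 − 896.00)/2 = 614.50 px; top offset = 0.
Lower-left is one-third across and two-thirds down within the crop:
x = 614.50 + 1 × 896.00/3 ≈ 913; y = 0.00 + 2 × 1120.00/3 ≈ 747.

x = 913 px, y = 747 px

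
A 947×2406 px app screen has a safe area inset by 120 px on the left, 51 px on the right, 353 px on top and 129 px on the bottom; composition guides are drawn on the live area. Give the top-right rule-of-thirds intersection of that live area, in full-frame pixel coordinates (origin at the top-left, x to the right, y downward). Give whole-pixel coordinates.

(637, 994)

Content width = 947 − 120 − 51 = 776 px; content height = 2406 − 353 − 129 = 1924 px.
Top-right is two-thirds across and one-third down within the live area.
x = 120 + 2 × 776/3 = 120 + 517.33 ≈ 637
y = 353 + 1 × 1924/3 = 353 + 641.33 ≈ 994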